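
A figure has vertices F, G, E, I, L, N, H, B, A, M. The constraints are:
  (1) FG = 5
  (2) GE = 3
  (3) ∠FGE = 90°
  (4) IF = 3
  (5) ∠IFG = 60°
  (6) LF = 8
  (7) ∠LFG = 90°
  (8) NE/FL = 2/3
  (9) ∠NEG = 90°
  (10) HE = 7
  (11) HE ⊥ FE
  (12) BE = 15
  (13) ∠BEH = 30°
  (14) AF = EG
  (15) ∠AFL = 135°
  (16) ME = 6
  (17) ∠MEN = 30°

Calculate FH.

Step 1: By the law of cosines on triangle EGF: EF² = 3² + 5² − 2·3·5·cos(90°) = 34, so EF = √34.
Step 2: By the law of cosines on triangle FEH: FH² = √34² + 7² − 2·√34·7·cos(90°) = 83, so FH = √83.

Therefore, the length of FH = √83.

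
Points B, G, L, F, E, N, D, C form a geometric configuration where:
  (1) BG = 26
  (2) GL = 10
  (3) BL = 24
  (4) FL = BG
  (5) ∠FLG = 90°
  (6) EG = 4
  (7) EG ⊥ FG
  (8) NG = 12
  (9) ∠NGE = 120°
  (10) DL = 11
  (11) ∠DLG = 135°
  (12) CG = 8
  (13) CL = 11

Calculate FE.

From the given relations: FL = BG = 26.
Step 1: By the law of cosines on triangle FLG: FG² = 26² + 10² − 2·26·10·cos(90°) = 776, so FG = 2·√194.
Step 2: By the law of cosines on triangle FGE: FE² = (2·√194)² + 4² − 2·2·√194·4·cos(90°) = 792, so FE = 6·√22.

Therefore, the length of FE = 6·√22.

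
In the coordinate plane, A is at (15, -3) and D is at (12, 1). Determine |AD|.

The horizontal distance is |12 - 15| = 3 and the vertical distance is |1 - -3| = 4.
By the Pythagorean theorem, d = sqrt(3^2 + 4^2) = sqrt(25) = 5.

5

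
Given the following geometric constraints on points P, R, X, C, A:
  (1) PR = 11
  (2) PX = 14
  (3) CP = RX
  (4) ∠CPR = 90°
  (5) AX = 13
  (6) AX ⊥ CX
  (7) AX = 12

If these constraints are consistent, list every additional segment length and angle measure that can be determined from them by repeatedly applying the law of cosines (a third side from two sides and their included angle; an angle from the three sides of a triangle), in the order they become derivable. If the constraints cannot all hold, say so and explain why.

These constraints are not satisfiable: (5) AX = 13 and (7) AX = 12 assign two different lengths to the same segment. No planar figure meets all of them, so nothing further can be derived.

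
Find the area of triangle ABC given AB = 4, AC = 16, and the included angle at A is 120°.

When two sides and the included angle are known, the area formula is (1/2)ab sin(C).
The height from one side to the opposite vertex is 16 sin(120°) = 8*sqrt(3).
Area = (1/2) * 4 * 8*sqrt(3) = 16*sqrt(3).

16*sqrt(3)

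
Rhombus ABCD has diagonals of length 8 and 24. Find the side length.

In a rhombus, the diagonals bisect each other perpendicularly, creating four congruent right triangles.
Each triangle has legs 4 (half of 8) and 12 (half of 24).
The hypotenuse of each right triangle is a side of the rhombus:
side = sqrt(4^2 + 12^2) = sqrt(160) = 4*sqrt(10)

4*sqrt(10)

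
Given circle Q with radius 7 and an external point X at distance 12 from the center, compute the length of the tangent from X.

Let T be the point of tangency. Then QT ⊥ XT (radius ⊥ tangent).
In right triangle QTX: QX² = QT² + XT²
12² = 7² + XT²
XT² = 95, XT = sqrt(95)

sqrt(95)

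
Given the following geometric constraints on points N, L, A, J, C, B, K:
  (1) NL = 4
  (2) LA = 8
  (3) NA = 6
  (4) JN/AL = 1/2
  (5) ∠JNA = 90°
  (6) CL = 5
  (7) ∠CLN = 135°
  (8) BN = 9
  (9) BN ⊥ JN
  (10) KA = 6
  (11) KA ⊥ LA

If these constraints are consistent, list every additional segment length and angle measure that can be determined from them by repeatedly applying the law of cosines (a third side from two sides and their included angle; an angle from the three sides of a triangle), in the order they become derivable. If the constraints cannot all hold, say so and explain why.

The constraints are consistent. Derivable facts, in order:
After 1 step:
- AJ = 2·√13
- JB = √97
- LK = 10
- NC ≈ 8.32
- ∠ALN = 46.57°
- ∠ANL = 104.48°
- ∠LAN = 28.96°
After 2 steps:
- ∠AJN = 56.31°
- ∠AKL = 53.13°
- ∠ALK = 36.87°
- ∠BJN = 66.04°
- ∠CNL = 25.14°
- ∠JAN = 33.69°
- ∠JBN = 23.96°
- ∠LCN = 19.86°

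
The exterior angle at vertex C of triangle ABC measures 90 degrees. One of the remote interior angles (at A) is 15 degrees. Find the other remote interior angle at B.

The exterior angle theorem states that an exterior angle equals the sum of the two non-adjacent interior angles.
So 90 = 15 + angle B, which gives angle B = 90 - 15 = 75 degrees.

75 degrees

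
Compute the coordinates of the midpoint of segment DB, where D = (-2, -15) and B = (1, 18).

The midpoint is the point halfway along the segment.
Move half the horizontal distance: -2 + (1 - -2)/2 = -2 + 3/2 = -1/2
Move half the vertical distance: -15 + (18 - -15)/2 = -15 + 33/2 = 3/2
Midpoint = (-1/2, 3/2)

(-1/2, 3/2)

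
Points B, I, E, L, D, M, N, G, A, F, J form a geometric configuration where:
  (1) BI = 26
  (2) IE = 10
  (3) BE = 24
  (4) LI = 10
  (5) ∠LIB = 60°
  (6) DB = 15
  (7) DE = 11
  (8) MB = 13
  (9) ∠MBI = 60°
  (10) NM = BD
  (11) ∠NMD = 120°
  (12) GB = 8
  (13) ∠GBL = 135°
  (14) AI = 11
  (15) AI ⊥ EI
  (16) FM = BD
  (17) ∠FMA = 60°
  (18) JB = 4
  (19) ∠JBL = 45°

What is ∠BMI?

Step 1: By the law of cosines on triangle MBI: MI² = 13² + 26² − 2·13·26·cos(60°) = 507, so MI = 13·√3.
Step 2: By the inverse law of cosines on triangle BMI: cos(∠BMI) = (13² + (13·√3)² − 26²) / (2·13·13·√3) = 0/585.43 = 0, so ∠BMI = 90°.

Therefore, the measure of angle ∠BMI = 90°.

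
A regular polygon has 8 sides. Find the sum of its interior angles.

The sum of interior angles of an n-sided polygon is (n - 2) * 180.
For n = 8: (8 - 2) * 180 = 6 * 180 = 1080 degrees.

1080 degrees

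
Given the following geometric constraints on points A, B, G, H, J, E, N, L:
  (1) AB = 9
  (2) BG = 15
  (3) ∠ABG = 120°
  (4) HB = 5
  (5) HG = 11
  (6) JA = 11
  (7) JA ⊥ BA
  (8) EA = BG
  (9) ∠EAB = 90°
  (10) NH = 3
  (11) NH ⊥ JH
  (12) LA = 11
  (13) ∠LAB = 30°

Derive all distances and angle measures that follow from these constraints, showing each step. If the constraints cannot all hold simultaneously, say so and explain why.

The constraints are consistent.

From the given relations:
  EA = BG = 15

Step 1: From AB = 9, BG = 15, and ∠ABG = 120°, by the law of cosines:
  AG² = AB² + BG² - 2·AB·BG·cos(120°) = 81 + 225 + 135 = 441
  AG = 21

Step 2: From BA = 9, AJ = 11, and ∠BAJ = 90°, by the law of cosines:
  BJ² = BA² + AJ² - 2·BA·AJ·cos(90°) = 81 + 121 - 0 = 202
  BJ ≈ 14.21

Step 3: From BA = 9, AE = 15, and ∠BAE = 90°, by the law of cosines:
  BE² = BA² + AE² - 2·BA·AE·cos(90°) = 81 + 225 - 0 = 306
  BE = 3·√34

Step 4: From BA = 9, AL = 11, and ∠BAL = 30°, by the law of cosines:
  BL² = BA² + AL² - 2·BA·AL·cos(30°) = 81 + 121 - 171.5 = 30.53
  BL ≈ 5.53

Step 5: From BG = 15, BH = 5, GH = 11, by the inverse law of cosines:
  cos(∠GBH) = (BG² + BH² - GH²) / (2·BG·BH)
  ∠GBH = 30.68°

Step 6: From GB = 15, GH = 11, BH = 5, by the inverse law of cosines:
  cos(∠BGH) = (GB² + GH² - BH²) / (2·GB·GH)
  ∠BGH = 13.41°

Step 7: From HB = 5, HG = 11, BG = 15, by the inverse law of cosines:
  cos(∠BHG) = (HB² + HG² - BG²) / (2·HB·HG)
  ∠BHG = 135.9°

Step 8: From AB = 9, AG = 21, BG = 15, by the inverse law of cosines:
  cos(∠BAG) = (AB² + AG² - BG²) / (2·AB·AG)
  ∠BAG = 38.21°

Step 9: From BA = 9, BE = 3·√34, AE = 15, by the inverse law of cosines:
  cos(∠ABE) = (BA² + BE² - AE²) / (2·BA·BE)
  ∠ABE = 59.04°

Step 10: From BA = 9, BJ = 14.21, AJ = 11, by the inverse law of cosines:
  cos(∠ABJ) = (BA² + BJ² - AJ²) / (2·BA·BJ)
  ∠ABJ = 50.71°

Step 11: From BA = 9, BL = 5.53, AL = 11, by the inverse law of cosines:
  cos(∠ABL) = (BA² + BL² - AL²) / (2·BA·BL)
  ∠ABL = 95.47°

Step 12: From GA = 21, GB = 15, AB = 9, by the inverse law of cosines:
  cos(∠AGB) = (GA² + GB² - AB²) / (2·GA·GB)
  ∠AGB = 21.79°

Step 13: From JA = 11, JB = 14.21, AB = 9, by the inverse law of cosines:
  cos(∠AJB) = (JA² + JB² - AB²) / (2·JA·JB)
  ∠AJB = 39.29°

Step 14: From EA = 15, EB = 3·√34, AB = 9, by the inverse law of cosines:
  cos(∠AEB) = (EA² + EB² - AB²) / (2·EA·EB)
  ∠AEB = 30.96°

Step 15: From LA = 11, LB = 5.53, AB = 9, by the inverse law of cosines:
  cos(∠ALB) = (LA² + LB² - AB²) / (2·LA·LB)
  ∠ALB = 54.53°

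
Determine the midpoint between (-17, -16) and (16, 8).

The midpoint is the point halfway along the segment.
Move half the horizontal distance: -17 + (16 - -17)/2 = -17 + 33/2 = -1/2
Move half the vertical distance: -16 + (8 - -16)/2 = -16 + 24/2 = -4
Midpoint = (-1/2, -4)

(-1/2, -4)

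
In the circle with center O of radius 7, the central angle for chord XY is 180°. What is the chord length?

Chord length = 2r sin(θ/2)
= 2 × 7 × sin(180°/2)
= 2 × 7 × sin(90°)
= 14

14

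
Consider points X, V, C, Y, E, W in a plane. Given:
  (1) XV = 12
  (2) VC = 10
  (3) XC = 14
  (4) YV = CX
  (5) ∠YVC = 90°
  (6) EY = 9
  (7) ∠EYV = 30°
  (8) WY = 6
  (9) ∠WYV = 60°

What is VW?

From the given relations: YV = CX = 14.
Step 1: By the law of cosines on triangle VYW: VW² = 14² + 6² − 2·14·6·cos(60°) = 148, so VW = 2·√37.

Therefore, the length of VW = 2·√37.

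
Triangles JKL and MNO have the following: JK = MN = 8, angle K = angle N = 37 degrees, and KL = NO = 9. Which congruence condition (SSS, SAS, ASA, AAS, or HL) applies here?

The given information matches SAS: Two pairs of corresponding sides and the included angle are equal (Side-Angle-Side).

SAS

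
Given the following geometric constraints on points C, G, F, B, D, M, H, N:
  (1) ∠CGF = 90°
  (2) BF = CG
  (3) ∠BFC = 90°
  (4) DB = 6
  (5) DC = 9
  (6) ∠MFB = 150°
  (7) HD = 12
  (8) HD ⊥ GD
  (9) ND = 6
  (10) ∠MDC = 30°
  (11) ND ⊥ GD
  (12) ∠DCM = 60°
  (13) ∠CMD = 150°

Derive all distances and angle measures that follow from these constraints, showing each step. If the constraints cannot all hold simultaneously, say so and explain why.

These constraints are not satisfiable: (10), (12) and (13) are the three interior angles of triangle MDC, which must sum to 180°, but 30° + 60° + 150° = 240°. No planar figure meets all of them, so nothing further can be derived.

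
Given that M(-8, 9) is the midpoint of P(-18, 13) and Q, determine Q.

Using the midpoint formula: M = ((x1 + x2)/2, (y1 + y2)/2)
We know M = (-8, 9) and P = (-18, 13)
For x: -8 = (-18 + x2)/2, so x2 = 2*-8 - -18 = 2
For y: 9 = (13 + y2)/2, so y2 = 2*9 - 13 = 5
Q = (2, 5)

(2, 5)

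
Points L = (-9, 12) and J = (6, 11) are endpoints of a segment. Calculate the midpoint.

M = ((x₁ + x₂)/2, (y₁ + y₂)/2)
= ((-9 + 6)/2, (12 + 11)/2)
= (-3/2, 23/2) = (-3/2, 23/2)

(-3/2, 23/2)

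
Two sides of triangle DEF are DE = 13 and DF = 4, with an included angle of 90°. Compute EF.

The included angle is 90°, so the triangle is right-angled at D. The opposite side EF is the hypotenuse.
By the Pythagorean theorem: EF = sqrt(13^2 + 4^2) = sqrt(185) = sqrt(185).

sqrt(185)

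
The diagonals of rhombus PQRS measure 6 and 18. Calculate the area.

The diagonals of a rhombus divide it into four right triangles.
Each triangle has legs 6/ 2 = 3 and 18/2 = 9, so each has area (1/2)*3*9 = 27/2.
Four such triangles give total area = (d1 * d2) / 2 = 54.

54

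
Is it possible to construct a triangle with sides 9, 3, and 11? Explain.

Yes.
The triangle inequality requires that the sum of any two sides exceeds the third.
Here 3 + 9 = 12 > 11, so the condition is met.

Yes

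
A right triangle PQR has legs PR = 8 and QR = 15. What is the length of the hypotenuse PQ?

In a right triangle, the square of the hypotenuse equals the sum of the squares of the two legs.
The legs are 8 and 15, so the hypotenuse = sqrt(64 + 225) = sqrt(289) = 17.

17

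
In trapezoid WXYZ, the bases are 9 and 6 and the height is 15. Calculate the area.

Area of a trapezoid = (base1 + base2) * height / 2
Area = (9 + 6) * 15 / 2
Area = 15 * 15 / 2
Area = 225 / 2
Area = 225/2

225/2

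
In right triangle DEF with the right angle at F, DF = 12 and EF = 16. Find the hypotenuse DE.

In a right triangle, the square of the hypotenuse equals the sum of the squares of the two legs.
The legs are 12 and 16, so the hypotenuse = sqrt(144 + 256) = sqrt(400) = 20.

20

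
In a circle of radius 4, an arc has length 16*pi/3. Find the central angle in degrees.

The full circumference is 2πr = 8*pi.
The arc is 16*pi/3 / 8*pi = 2/3 of the full circle.
So the central angle = 2/3 × 360° = 240°.

240°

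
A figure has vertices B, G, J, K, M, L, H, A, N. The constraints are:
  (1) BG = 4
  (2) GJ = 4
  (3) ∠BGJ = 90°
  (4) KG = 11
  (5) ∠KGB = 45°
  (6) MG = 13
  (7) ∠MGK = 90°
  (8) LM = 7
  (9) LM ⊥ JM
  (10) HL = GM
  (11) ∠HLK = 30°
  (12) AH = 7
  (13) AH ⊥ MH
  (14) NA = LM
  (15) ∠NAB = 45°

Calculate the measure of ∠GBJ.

Step 1: By the law of cosines on triangle BGJ: BJ² = 4² + 4² − 2·4·4·cos(90°) = 32, so BJ = 4·√2.
Step 2: By the inverse law of cosines on triangle GBJ: cos(∠GBJ) = (4² + (4·√2)² − 4²) / (2·4·4·√2) = 32/45.25 = 0.7071, so ∠GBJ = 45°.

Therefore, the measure of angle ∠GBJ = 45°.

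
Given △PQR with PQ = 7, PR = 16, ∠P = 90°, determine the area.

Area = (1/2)(7)(16) sin(90°) = (1/2)(7)(16)(1) = 56

56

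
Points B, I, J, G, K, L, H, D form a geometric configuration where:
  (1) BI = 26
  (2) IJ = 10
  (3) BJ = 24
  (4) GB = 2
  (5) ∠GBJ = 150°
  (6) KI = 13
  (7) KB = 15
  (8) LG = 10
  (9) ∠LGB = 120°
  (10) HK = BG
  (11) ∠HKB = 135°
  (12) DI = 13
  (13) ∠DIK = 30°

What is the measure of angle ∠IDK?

Step 1: By the law of cosines on triangle DIK: DK² = 13² + 13² − 2·13·13·cos(30°) = 45.28, so DK ≈ 6.73.
Step 2: By the inverse law of cosines on triangle IDK: cos(∠IDK) = (13² + 6.73² − 13²) / (2·13·6.73) = 45.28/174.96 = 0.2588, so ∠IDK = 75°.

Therefore, the measure of angle ∠IDK = 75°.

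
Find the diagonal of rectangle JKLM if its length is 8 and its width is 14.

d = sqrt(8^2 + 14^2) = sqrt(260) = 2*sqrt(65)

2*sqrt(65)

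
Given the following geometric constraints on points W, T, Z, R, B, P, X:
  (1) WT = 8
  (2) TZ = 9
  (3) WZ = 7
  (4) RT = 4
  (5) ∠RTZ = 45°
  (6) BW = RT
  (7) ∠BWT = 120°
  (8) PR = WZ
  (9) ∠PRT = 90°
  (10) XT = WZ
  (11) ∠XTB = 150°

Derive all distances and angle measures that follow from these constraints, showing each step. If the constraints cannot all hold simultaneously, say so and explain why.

The constraints are consistent.

From the given relations:
  BW = RT = 4
  PR = WZ = 7
  XT = WZ = 7

Step 1: From TW = 8, WB = 4, and ∠TWB = 120°, by the law of cosines:
  TB² = TW² + WB² - 2·TW·WB·cos(120°) = 64 + 16 + 32 = 112
  TB = 4·√7

Step 2: From TR = 4, RP = 7, and ∠TRP = 90°, by the law of cosines:
  TP² = TR² + RP² - 2·TR·RP·cos(90°) = 16 + 49 - 0 = 65
  TP = √65

Step 3: From ZT = 9, TR = 4, and ∠ZTR = 45°, by the law of cosines:
  ZR² = ZT² + TR² - 2·ZT·TR·cos(45°) = 81 + 16 - 50.91 = 46.09
  ZR ≈ 6.79

Step 4: From WT = 8, WZ = 7, TZ = 9, by the inverse law of cosines:
  cos(∠TWZ) = (WT² + WZ² - TZ²) / (2·WT·WZ)
  ∠TWZ = 73.4°

Step 5: From TW = 8, TZ = 9, WZ = 7, by the inverse law of cosines:
  cos(∠WTZ) = (TW² + TZ² - WZ²) / (2·TW·TZ)
  ∠WTZ = 48.19°

Step 6: From ZT = 9, ZW = 7, TW = 8, by the inverse law of cosines:
  cos(∠TZW) = (ZT² + ZW² - TW²) / (2·ZT·ZW)
  ∠TZW = 58.41°

Step 7: From BT = 4·√7, TX = 7, and ∠BTX = 150°, by the law of cosines:
  BX² = BT² + TX² - 2·BT·TX·cos(150°) = 112 + 49 + 128.3 = 289.3
  BX ≈ 17.01

Step 8: From TB = 4·√7, TW = 8, BW = 4, by the inverse law of cosines:
  cos(∠BTW) = (TB² + TW² - BW²) / (2·TB·TW)
  ∠BTW = 19.11°

Step 9: From TP = √65, TR = 4, PR = 7, by the inverse law of cosines:
  cos(∠PTR) = (TP² + TR² - PR²) / (2·TP·TR)
  ∠PTR = 60.26°

Step 10: From ZR = 6.79, ZT = 9, RT = 4, by the inverse law of cosines:
  cos(∠RZT) = (ZR² + ZT² - RT²) / (2·ZR·ZT)
  ∠RZT = 24.62°

Step 11: From RT = 4, RZ = 6.79, TZ = 9, by the inverse law of cosines:
  cos(∠TRZ) = (RT² + RZ² - TZ²) / (2·RT·RZ)
  ∠TRZ = 110.38°

Step 12: From BT = 4·√7, BW = 4, TW = 8, by the inverse law of cosines:
  cos(∠TBW) = (BT² + BW² - TW²) / (2·BT·BW)
  ∠TBW = 40.89°

Step 13: From PR = 7, PT = √65, RT = 4, by the inverse law of cosines:
  cos(∠RPT) = (PR² + PT² - RT²) / (2·PR·PT)
  ∠RPT = 29.74°

Step 14: From BT = 4·√7, BX = 17.01, TX = 7, by the inverse law of cosines:
  cos(∠TBX) = (BT² + BX² - TX²) / (2·BT·BX)
  ∠TBX = 11.87°

Step 15: From XB = 17.01, XT = 7, BT = 4·√7, by the inverse law of cosines:
  cos(∠BXT) = (XB² + XT² - BT²) / (2·XB·XT)
  ∠BXT = 18.13°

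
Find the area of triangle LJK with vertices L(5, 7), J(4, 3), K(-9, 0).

The Shoelace formula computes the area from vertex coordinates by summing cross products.
For vertices (5,7), (4,3), (-9,0):
Signed sum = 5*3 - 4*7 + 4*0 - -9*3 + -9*7 - 5*0
= -13 + 27 + -63 = -49
Area = (1/2)|-49| = 49/2.

49/2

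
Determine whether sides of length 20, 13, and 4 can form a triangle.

The longest side is 20. The other two sides sum to 4 + 13 = 17.
Since 17 ≤ 20, the two shorter sides cannot reach around to close the triangle.

No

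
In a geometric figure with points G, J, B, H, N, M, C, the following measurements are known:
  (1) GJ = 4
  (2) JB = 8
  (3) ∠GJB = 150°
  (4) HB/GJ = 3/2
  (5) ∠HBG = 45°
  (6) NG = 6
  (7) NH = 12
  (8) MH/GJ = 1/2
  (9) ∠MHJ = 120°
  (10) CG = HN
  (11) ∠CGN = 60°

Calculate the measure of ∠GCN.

From the given relations: CG = HN = 12.
Step 1: By the law of cosines on triangle CGN: CN² = 12² + 6² − 2·12·6·cos(60°) = 108, so CN = 6·√3.
Step 2: By the inverse law of cosines on triangle GCN: cos(∠GCN) = (12² + (6·√3)² − 6²) / (2·12·6·√3) = 216/249.42 = 0.866, so ∠GCN = 30°.

Therefore, the measure of angle ∠GCN = 30°.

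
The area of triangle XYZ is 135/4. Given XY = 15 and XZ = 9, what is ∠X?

Area = (1/2) * a * b * sin(C)
sin(C) = 2 * Area / (a * b)
sin(C) = 2 * 135/4 / (15 * 9)
sin(C) = 1/2
C = arcsin(1/2) = 30°
Since sin(180° - C) = sin(C), the obtuse angle 150° gives the same area, so C = 30° or C = 150°.

30° or 150°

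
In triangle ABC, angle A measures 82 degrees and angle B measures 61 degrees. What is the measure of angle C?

Let angle C = x. Then 82 + 61 + x = 180.
x = 180 - 143 = 37 degrees.

37 degrees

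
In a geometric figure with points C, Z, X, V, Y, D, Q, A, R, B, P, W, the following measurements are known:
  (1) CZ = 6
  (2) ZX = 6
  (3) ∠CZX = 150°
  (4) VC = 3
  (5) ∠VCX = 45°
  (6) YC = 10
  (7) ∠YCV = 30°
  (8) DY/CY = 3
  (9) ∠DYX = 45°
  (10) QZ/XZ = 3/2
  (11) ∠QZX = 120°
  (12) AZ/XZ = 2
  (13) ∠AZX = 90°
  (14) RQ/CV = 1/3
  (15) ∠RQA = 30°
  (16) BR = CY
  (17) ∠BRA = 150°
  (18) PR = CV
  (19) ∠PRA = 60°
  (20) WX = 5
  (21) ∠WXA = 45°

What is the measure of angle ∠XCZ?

Step 1: By the law of cosines on triangle CZX: CX² = 6² + 6² − 2·6·6·cos(150°) = 134.35, so CX ≈ 11.59.
Step 2: By the inverse law of cosines on triangle XCZ: cos(∠XCZ) = (11.59² + 6² − 6²) / (2·11.59·6) = 134.35/139.09 = 0.9659, so ∠XCZ = 15°.

Therefore, the measure of angle ∠XCZ = 15°.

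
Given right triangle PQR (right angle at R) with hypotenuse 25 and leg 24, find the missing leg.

Rearranging the Pythagorean theorem to solve for the unknown leg:
leg^2 = hypotenuse^2 - known_leg^2 = 625 - 576 = 49
leg = sqrt(49) = 7.

7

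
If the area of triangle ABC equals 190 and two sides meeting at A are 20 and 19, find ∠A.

sin(C) = 2 * 190 / (20 * 19) = 1, so C = arcsin(1) = 90°.

90°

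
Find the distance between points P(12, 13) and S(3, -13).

d = sqrt((3 - 12)^2 + (-13 - 13)^2)
d = sqrt(-9^2 + -26^2)
d = sqrt(81 + 676)
d = sqrt(757)

sqrt(757)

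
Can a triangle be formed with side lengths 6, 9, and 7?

Yes.
The triangle inequality requires that the sum of any two sides exceeds the third.
Here 6 + 7 = 13 > 9, so the condition is met.

Yes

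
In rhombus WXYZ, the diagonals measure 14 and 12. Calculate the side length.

In a rhombus, the diagonals bisect each other perpendicularly, creating four congruent right triangles.
Each triangle has legs 7 (half of 14) and 6 (half of 12).
The hypotenuse of each right triangle is a side of the rhombus:
side = sqrt(7^2 + 6^2) = sqrt(85)

sqrt(85)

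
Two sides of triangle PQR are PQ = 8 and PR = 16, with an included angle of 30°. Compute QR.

When two sides and the included angle are known, the law of cosines gives the third side.
c^2 = a^2 + b^2 - 2ab cos(C) generalizes the Pythagorean theorem to non-right triangles.
Here: QR^2 = 64 + 256 - 256*(sqrt(3)/2) = 320 - 128*sqrt(3)
QR = 8*sqrt(5 - 2*sqrt(3))

8*sqrt(5 - 2*sqrt(3))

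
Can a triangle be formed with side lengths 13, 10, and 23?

Check the triangle inequality: 13 + 10 = 23 ≤ 23.
Since the sum of two sides does not exceed the third, no triangle can be formed.

No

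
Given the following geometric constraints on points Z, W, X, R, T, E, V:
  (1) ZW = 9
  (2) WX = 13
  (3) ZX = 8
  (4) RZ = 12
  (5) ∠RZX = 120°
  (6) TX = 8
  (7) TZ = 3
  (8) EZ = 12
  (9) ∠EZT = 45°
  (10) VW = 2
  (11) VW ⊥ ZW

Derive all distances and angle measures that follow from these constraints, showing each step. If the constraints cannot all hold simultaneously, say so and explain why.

The constraints are consistent.

Step 1: From ZW = 9, WV = 2, and ∠ZWV = 90°, by the law of cosines:
  ZV² = ZW² + WV² - 2·ZW·WV·cos(90°) = 81 + 4 - 0 = 85
  ZV = √85

Step 2: From XZ = 8, ZR = 12, and ∠XZR = 120°, by the law of cosines:
  XR² = XZ² + ZR² - 2·XZ·ZR·cos(120°) = 64 + 144 + 96 = 304
  XR = 4·√19

Step 3: From TZ = 3, ZE = 12, and ∠TZE = 45°, by the law of cosines:
  TE² = TZ² + ZE² - 2·TZ·ZE·cos(45°) = 9 + 144 - 50.91 = 102.1
  TE ≈ 10.1

Step 4: From ZT = 3, ZX = 8, TX = 8, by the inverse law of cosines:
  cos(∠TZX) = (ZT² + ZX² - TX²) / (2·ZT·ZX)
  ∠TZX = 79.19°

Step 5: From ZW = 9, ZX = 8, WX = 13, by the inverse law of cosines:
  cos(∠WZX) = (ZW² + ZX² - WX²) / (2·ZW·ZX)
  ∠WZX = 99.59°

Step 6: From WX = 13, WZ = 9, XZ = 8, by the inverse law of cosines:
  cos(∠XWZ) = (WX² + WZ² - XZ²) / (2·WX·WZ)
  ∠XWZ = 37.36°

Step 7: From XT = 8, XZ = 8, TZ = 3, by the inverse law of cosines:
  cos(∠TXZ) = (XT² + XZ² - TZ²) / (2·XT·XZ)
  ∠TXZ = 21.61°

Step 8: From XW = 13, XZ = 8, WZ = 9, by the inverse law of cosines:
  cos(∠WXZ) = (XW² + XZ² - WZ²) / (2·XW·XZ)
  ∠WXZ = 43.05°

Step 9: From TX = 8, TZ = 3, XZ = 8, by the inverse law of cosines:
  cos(∠XTZ) = (TX² + TZ² - XZ²) / (2·TX·TZ)
  ∠XTZ = 79.19°

Step 10: From ZV = √85, ZW = 9, VW = 2, by the inverse law of cosines:
  cos(∠VZW) = (ZV² + ZW² - VW²) / (2·ZV·ZW)
  ∠VZW = 12.53°

Step 11: From XR = 4·√19, XZ = 8, RZ = 12, by the inverse law of cosines:
  cos(∠RXZ) = (XR² + XZ² - RZ²) / (2·XR·XZ)
  ∠RXZ = 36.59°

Step 12: From RX = 4·√19, RZ = 12, XZ = 8, by the inverse law of cosines:
  cos(∠XRZ) = (RX² + RZ² - XZ²) / (2·RX·RZ)
  ∠XRZ = 23.41°

Step 13: From TE = 10.1, TZ = 3, EZ = 12, by the inverse law of cosines:
  cos(∠ETZ) = (TE² + TZ² - EZ²) / (2·TE·TZ)
  ∠ETZ = 122.88°

Step 14: From ET = 10.1, EZ = 12, TZ = 3, by the inverse law of cosines:
  cos(∠TEZ) = (ET² + EZ² - TZ²) / (2·ET·EZ)
  ∠TEZ = 12.12°

Step 15: From VW = 2, VZ = √85, WZ = 9, by the inverse law of cosines:
  cos(∠WVZ) = (VW² + VZ² - WZ²) / (2·VW·VZ)
  ∠WVZ = 77.47°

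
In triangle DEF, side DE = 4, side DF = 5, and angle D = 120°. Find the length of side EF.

When two sides and the included angle are known, the law of cosines gives the third side.
c^2 = a^2 + b^2 - 2ab cos(C) generalizes the Pythagorean theorem to non-right triangles.
Here: EF^2 = 16 + 25 - 40*(-1/2) = 61
EF = sqrt(61)

sqrt(61)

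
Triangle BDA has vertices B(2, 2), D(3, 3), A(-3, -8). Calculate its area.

Using the Shoelace formula for a triangle:
Area = (1/2)|x0(y1 - y2) + x1(y2 - y0) + x2(y0 - y1)|
Area = (1/2)|2(3 - -8) + 3(-8 - 2) + -3(2 - 3)|
Area = (1/2)|22 + -30 + 3|
Area = (1/2)|-5|
Area = (1/2)(5)
Area = 5/2

5/2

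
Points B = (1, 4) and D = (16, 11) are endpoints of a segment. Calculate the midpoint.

The midpoint is the point halfway along the segment.
Move half the horizontal distance: 1 + (16 - 1)/2 = 1 + 15/2 = 17/2
Move half the vertical distance: 4 + (11 - 4)/2 = 4 + 7/2 = 15/2
Midpoint = (17/2, 15/2)

(17/2, 15/2)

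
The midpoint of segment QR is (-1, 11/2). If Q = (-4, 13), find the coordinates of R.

Using the midpoint formula: M = ((x1 + x2)/2, (y1 + y2)/2)
We know M = (-1, 11/2) and Q = (-4, 13)
For x: -1 = (-4 + x2)/2, so x2 = 2*-1 - -4 = 2
For y: 11/2 = (13 + y2)/2, so y2 = 2*11/2 - 13 = -2
R = (2, -2)

(2, -2)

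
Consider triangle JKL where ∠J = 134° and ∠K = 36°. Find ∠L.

The interior angles sum to 180°: angle L = 180 - 134 - 36 = 10°.
The triangle is obtuse (angles 134°, 36°, 10°).

10 degrees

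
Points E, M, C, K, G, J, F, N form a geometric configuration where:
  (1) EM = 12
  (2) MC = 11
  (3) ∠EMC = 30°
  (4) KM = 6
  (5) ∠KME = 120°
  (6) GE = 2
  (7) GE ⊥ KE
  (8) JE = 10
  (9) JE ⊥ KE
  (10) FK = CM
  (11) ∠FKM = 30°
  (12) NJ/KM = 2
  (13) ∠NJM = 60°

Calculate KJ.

Step 1: By the law of cosines on triangle EMK: EK² = 12² + 6² − 2·12·6·cos(120°) = 252, so EK = 6·√7.
Step 2: By the law of cosines on triangle KEJ: KJ² = (6·√7)² + 10² − 2·6·√7·10·cos(90°) = 352, so KJ = 4·√22.

Therefore, the length of KJ = 4·√22.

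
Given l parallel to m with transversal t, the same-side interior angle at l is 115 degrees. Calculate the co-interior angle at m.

Co-interior angles sum to 180: 180 - 115 = 65 degrees.

65 degrees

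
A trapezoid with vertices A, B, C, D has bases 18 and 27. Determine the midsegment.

The midsegment (median) of a trapezoid connects the midpoints of the non-parallel sides.
Its length is the average of the two bases: (18 + 27) / 2 = 45/2.

45/2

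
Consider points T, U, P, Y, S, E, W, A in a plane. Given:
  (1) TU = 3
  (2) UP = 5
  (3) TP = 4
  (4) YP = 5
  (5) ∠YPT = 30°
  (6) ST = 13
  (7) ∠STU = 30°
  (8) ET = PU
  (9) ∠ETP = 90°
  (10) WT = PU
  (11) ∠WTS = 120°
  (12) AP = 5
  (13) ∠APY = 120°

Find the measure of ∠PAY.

Step 1: By the law of cosines on triangle APY: AY² = 5² + 5² − 2·5·5·cos(120°) = 75, so AY = 5·√3.
Step 2: By the inverse law of cosines on triangle PAY: cos(∠PAY) = (5² + (5·√3)² − 5²) / (2·5·5·√3) = 75/86.6 = 0.866, so ∠PAY = 30°.

Therefore, the measure of angle ∠PAY = 30°.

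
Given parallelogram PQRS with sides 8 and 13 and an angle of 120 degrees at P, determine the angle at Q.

In a parallelogram, consecutive angles are supplementary (sum to 180°).
angle Q = 180 - angle P
angle Q = 180 - 120
angle Q = 60 degrees

60 degrees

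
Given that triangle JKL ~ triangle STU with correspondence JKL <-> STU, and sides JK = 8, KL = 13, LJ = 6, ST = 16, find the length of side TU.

Since the triangles are similar, the ratio of corresponding sides is constant.
Scale factor k = ST / JK = 16 / 8 = 2
TU = k * KL = 2 * 13 = 26

26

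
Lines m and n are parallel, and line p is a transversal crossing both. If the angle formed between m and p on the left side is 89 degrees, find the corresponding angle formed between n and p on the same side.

When a transversal crosses parallel lines, angles in the same position at each intersection are called corresponding angles.
These are always equal, so the answer is 89 degrees.

89 degrees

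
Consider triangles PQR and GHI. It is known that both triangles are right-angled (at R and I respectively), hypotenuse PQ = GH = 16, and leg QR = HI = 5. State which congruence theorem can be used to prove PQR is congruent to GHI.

Consider the given information: both triangles are right-angled (at R and I respectively), hypotenuse PQ = GH = 16, and leg QR = HI = 5
This is not SSS or SAS: SSS requires all three pairs of sides, but we don't have that. SAS requires two sides and the included angle between them.
The correct criterion is HL. The hypotenuse and one leg of two right triangles are equal (Hypotenuse-Leg).

HL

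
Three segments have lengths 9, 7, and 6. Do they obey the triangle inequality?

Sort the sides: 6, 7, 9.
It suffices to check that the sum of the two smallest exceeds the largest:
6 + 7 = 13 > 9. ✓
Yes, a valid triangle can be formed.

Yes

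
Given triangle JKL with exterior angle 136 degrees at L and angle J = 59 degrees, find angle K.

The exterior angle theorem states that an exterior angle equals the sum of the two non-adjacent interior angles.
So 136 = 59 + angle K, which gives angle K = 136 - 59 = 77 degrees.

77 degrees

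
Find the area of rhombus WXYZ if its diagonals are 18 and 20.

Area = (18 * 20) / 2 = 360 / 2 = 180

180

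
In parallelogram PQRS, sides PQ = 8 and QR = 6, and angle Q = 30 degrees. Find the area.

The area of a parallelogram equals the product of two adjacent sides times the sine of the included angle.
This is because the height equals 6 * sin(30°) = 3.
Area = 8 * 3 = 24

24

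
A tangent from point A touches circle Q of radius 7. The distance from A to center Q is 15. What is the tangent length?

The tangent, radius, and line from the external point to the center form a right triangle.
The right angle is where the tangent meets the radius.
By the Pythagorean theorem: tangent² + 7² = 15²
tangent² = 225 - 49 = 176
tangent = 4*sqrt(11)

4*sqrt(11)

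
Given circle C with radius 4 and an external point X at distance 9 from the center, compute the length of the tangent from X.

Let T be the point of tangency. Then CT ⊥ XT (radius ⊥ tangent).
In right triangle CTX: CX² = CT² + XT²
9² = 4² + XT²
XT² = 65, XT = sqrt(65)

sqrt(65)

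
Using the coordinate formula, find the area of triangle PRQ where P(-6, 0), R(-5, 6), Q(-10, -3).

Using the Shoelace formula for a triangle:
Area = (1/2)|x0(y1 - y2) + x1(y2 - y0) + x2(y0 - y1)|
Area = (1/2)|-6(6 - -3) + -5(-3 - 0) + -10(0 - 6)|
Area = (1/2)|-54 + 15 + 60|
Area = (1/2)|21|
Area = (1/2)(21)
Area = 21/2

21/2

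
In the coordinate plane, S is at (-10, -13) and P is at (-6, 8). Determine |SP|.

d = sqrt((4)^2 + (21)^2) = sqrt(457)

sqrt(457)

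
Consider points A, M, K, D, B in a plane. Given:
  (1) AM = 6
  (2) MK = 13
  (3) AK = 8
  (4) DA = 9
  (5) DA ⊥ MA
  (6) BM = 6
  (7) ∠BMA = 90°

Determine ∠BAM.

Step 1: By the law of cosines on triangle AMB: AB² = 6² + 6² − 2·6·6·cos(90°) = 72, so AB = 6·√2.
Step 2: By the inverse law of cosines on triangle BAM: cos(∠BAM) = ((6·√2)² + 6² − 6²) / (2·6·√2·6) = 72/101.82 = 0.7071, so ∠BAM = 45°.

Therefore, the measure of angle ∠BAM = 45°.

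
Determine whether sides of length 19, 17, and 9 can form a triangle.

Sort the sides: 9, 17, 19.
It suffices to check that the sum of the two smallest exceeds the largest:
9 + 17 = 26 > 19. ✓
Yes, a valid triangle can be formed.

Yes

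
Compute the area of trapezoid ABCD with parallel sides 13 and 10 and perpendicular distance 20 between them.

Area of a trapezoid = (base1 + base2) * height / 2
Area = (13 + 10) * 20 / 2
Area = 23 * 20 / 2
Area = 460 / 2
Area = 230

230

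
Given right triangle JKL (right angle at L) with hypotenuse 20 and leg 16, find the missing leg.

KL = sqrt(20^2 - 16^2) = sqrt(144) = 12

12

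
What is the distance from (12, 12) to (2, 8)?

d = sqrt((-10)^2 + (-4)^2) = sqrt(116) = 2*sqrt(29)

2*sqrt(29)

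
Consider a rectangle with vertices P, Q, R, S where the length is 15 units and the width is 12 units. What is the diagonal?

Using the Pythagorean theorem:
d² = 15² + 12² = 225 + 144 = 369
d = sqrt(369) = 3*sqrt(41)

3*sqrt(41)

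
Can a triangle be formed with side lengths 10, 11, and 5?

Yes.
The triangle inequality requires that the sum of any two sides exceeds the third.
Here 5 + 10 = 15 > 11, so the condition is met.

Yes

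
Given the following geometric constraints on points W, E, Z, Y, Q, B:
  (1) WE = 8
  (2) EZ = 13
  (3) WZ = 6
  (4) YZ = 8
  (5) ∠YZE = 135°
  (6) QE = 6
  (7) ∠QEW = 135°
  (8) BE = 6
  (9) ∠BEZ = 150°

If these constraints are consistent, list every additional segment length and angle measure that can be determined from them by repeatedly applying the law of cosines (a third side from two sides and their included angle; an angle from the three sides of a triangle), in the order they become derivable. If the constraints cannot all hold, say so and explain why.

The constraints are consistent. Derivable facts, in order:
After 1 step:
- EY ≈ 19.5
- WQ ≈ 12.96
- ZB ≈ 18.44
- ∠EWZ = 135.95°
- ∠EZW = 25.33°
- ∠WEZ = 18.72°
After 2 steps:
- ∠BZE = 9.36°
- ∠EBZ = 20.64°
- ∠EQW = 25.89°
- ∠EWQ = 19.11°
- ∠EYZ = 28.13°
- ∠YEZ = 16.87°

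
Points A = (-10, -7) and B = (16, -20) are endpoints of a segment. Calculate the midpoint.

The midpoint is the point halfway along the segment.
Move half the horizontal distance: -10 + (16 - -10)/2 = -10 + 26/2 = 3
Move half the vertical distance: -7 + (-20 - -7)/2 = -7 + -13/2 = -27/2
Midpoint = (3, -27/2)

(3, -27/2)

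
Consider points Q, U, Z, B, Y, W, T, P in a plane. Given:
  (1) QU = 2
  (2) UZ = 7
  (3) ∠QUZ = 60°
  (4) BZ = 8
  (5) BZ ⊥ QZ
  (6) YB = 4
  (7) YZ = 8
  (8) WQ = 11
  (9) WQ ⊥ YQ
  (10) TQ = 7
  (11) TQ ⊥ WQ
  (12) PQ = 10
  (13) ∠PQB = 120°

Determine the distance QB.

Step 1: By the law of cosines on triangle ZUQ: ZQ² = 7² + 2² − 2·7·2·cos(60°) = 39, so ZQ = √39.
Step 2: By the law of cosines on triangle QZB: QB² = √39² + 8² − 2·√39·8·cos(90°) = 103, so QB = √103.

Therefore, the length of QB = √103.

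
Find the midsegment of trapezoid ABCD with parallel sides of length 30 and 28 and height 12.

The midsegment (median) of a trapezoid connects the midpoints of the non-parallel sides.
Its length is the average of the two bases: (30 + 28) / 2 = 29.

29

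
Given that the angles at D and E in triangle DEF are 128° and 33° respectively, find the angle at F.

The interior angles sum to 180°: angle F = 180 - 128 - 33 = 19°.
The triangle is obtuse (angles 128°, 33°, 19°).

19 degrees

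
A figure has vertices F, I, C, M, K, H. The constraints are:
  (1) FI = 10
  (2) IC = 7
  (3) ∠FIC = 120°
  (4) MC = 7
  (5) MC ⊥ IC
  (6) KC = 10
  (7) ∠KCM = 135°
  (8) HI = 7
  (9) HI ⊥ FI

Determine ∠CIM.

Step 1: By the law of cosines on triangle ICM: IM² = 7² + 7² − 2·7·7·cos(90°) = 98, so IM = 7·√2.
Step 2: By the inverse law of cosines on triangle CIM: cos(∠CIM) = (7² + (7·√2)² − 7²) / (2·7·7·√2) = 98/138.59 = 0.7071, so ∠CIM = 45°.

Therefore, the measure of angle ∠CIM = 45°.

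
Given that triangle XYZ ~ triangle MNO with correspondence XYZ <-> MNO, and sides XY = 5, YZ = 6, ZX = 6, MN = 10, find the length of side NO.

Similar triangles have proportional sides. Setting up the proportion:
MN / XY = NO / YZ
10 / 5 = NO / 6
NO = 6 * 10 / 5 = 12.

12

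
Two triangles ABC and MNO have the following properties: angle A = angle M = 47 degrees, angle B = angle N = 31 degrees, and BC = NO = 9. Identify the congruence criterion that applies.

The given information provides:
angle A = angle M = 47 degrees, angle B = angle N = 31 degrees, and BC = NO = 9
This matches the AAS congruence theorem.
Two pairs of corresponding angles and a non-included side are equal (Angle-Angle-Side).

AAS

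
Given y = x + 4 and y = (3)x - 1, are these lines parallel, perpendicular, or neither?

Slope of line 1: m1 = 1
Slope of line 2: m2 = 3
m1 != m2 (1 != 3), so not parallel.
m1 * m2 = (1) * (3) = 3 != -1, so not perpendicular.
The lines are neither parallel nor perpendicular.

Neither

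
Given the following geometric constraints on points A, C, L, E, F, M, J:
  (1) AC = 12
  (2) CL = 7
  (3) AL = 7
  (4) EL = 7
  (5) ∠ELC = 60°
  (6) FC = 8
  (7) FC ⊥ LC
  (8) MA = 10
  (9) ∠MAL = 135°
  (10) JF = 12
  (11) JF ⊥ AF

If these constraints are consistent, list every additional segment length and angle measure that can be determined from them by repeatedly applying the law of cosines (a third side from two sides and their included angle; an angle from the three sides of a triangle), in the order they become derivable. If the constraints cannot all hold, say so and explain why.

The constraints are consistent. Derivable facts, in order:
After 1 step:
- CE = 7
- LF = √113
- LM ≈ 15.75
- ∠ACL = 31°
- ∠ALC = 117.99°
- ∠CAL = 31°
After 2 steps:
- ∠ALM = 26.68°
- ∠AML = 18.32°
- ∠CEL = 60°
- ∠CFL = 41.19°
- ∠CLF = 48.81°
- ∠ECL = 60°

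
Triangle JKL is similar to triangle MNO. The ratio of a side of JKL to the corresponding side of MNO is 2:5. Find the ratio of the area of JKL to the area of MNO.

Area ratio = (side ratio)^2 = (2/5)^2 = 4:25.

4:25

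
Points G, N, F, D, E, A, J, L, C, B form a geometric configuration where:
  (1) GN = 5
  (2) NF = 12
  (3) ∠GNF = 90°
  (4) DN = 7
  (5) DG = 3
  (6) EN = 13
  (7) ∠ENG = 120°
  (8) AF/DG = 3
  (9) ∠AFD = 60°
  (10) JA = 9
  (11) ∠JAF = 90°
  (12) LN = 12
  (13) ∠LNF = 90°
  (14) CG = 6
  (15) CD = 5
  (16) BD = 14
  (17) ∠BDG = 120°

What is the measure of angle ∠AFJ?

From the given relations: AF = 3·DG = 3·3 = 9.
Step 1: By the law of cosines on triangle FAJ: FJ² = 9² + 9² − 2·9·9·cos(90°) = 162, so FJ = 9·√2.
Step 2: By the inverse law of cosines on triangle AFJ: cos(∠AFJ) = (9² + (9·√2)² − 9²) / (2·9·9·√2) = 162/229.1 = 0.7071, so ∠AFJ = 45°.

Therefore, the measure of angle ∠AFJ = 45°.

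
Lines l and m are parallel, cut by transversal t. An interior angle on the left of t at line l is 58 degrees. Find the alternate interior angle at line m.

Alternate interior angles formed by parallel lines and a transversal are equal.
The given angle is 58 degrees.
The alternate interior angle = 58 degrees.

58 degrees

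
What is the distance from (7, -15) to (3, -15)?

d = sqrt((3 - 7)^2 + (-15 - -15)^2)
d = sqrt(-4^2 + 0^2)
d = sqrt(16 + 0)
d = sqrt(16) = 4

4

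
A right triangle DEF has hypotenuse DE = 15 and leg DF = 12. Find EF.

EF = sqrt(15^2 - 12^2) = sqrt(81) = 9

9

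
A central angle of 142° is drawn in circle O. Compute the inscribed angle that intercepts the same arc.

Inscribed angle = 142° / 2 = 71° (inscribed angle theorem).

71°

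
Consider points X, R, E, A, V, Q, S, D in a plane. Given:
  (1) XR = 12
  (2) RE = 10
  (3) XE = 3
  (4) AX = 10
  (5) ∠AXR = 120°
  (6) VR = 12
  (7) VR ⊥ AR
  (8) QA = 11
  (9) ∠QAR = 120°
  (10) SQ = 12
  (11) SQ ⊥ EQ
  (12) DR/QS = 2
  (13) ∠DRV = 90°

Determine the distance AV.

Step 1: By the law of cosines on triangle AXR: AR² = 10² + 12² − 2·10·12·cos(120°) = 364, so AR = 2·√91.
Step 2: By the law of cosines on triangle ARV: AV² = (2·√91)² + 12² − 2·2·√91·12·cos(90°) = 508, so AV = 2·√127.

Therefore, the length of AV = 2·√127.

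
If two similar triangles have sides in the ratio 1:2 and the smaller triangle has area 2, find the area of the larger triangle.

Area ratio = (1/2)^2 = 1/4. Area of the larger triangle = 2 * 4/1 = 8.

8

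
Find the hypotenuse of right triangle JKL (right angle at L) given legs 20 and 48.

In a right triangle, the square of the hypotenuse equals the sum of the squares of the two legs.
The legs are 20 and 48, so the hypotenuse = sqrt(400 + 2304) = sqrt(2704) = 52.

52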